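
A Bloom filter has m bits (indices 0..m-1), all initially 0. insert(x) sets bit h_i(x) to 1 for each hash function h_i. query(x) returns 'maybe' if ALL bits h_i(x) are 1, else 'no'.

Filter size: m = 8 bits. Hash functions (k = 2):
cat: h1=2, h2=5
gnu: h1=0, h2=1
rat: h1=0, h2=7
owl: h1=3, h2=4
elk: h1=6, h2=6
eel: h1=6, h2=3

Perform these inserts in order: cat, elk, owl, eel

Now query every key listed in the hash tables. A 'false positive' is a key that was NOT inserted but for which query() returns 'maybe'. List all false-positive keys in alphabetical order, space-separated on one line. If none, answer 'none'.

Start: bits=00000000
After insert 'cat': sets bits 2 5 -> bits=00100100
After insert 'elk': sets bits 6 -> bits=00100110
After insert 'owl': sets bits 3 4 -> bits=00111110
After insert 'eel': sets bits 3 6 -> bits=00111110
Not inserted: gnu rat — query each against bits=00111110:
query gnu: checks bit0=0, bit1=0 (has a 0) -> no => not a false positive
query rat: checks bit0=0, bit7=0 (has a 0) -> no => not a false positive
False positives (alphabetical): none

Answer: none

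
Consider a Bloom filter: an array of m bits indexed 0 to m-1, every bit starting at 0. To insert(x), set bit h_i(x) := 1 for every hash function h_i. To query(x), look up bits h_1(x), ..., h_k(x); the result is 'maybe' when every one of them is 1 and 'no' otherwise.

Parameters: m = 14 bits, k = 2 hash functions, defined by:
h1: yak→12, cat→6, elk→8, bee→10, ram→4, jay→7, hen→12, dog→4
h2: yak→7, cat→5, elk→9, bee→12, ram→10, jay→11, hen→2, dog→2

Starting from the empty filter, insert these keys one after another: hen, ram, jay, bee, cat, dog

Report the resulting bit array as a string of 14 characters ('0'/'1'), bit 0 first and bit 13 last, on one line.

Start: bits=00000000000000
After insert 'hen': sets bits 2 12 -> bits=00100000000010
After insert 'ram': sets bits 4 10 -> bits=00101000001010
After insert 'jay': sets bits 7 11 -> bits=00101001001110
After insert 'bee': sets bits 10 12 -> bits=00101001001110
After insert 'cat': sets bits 5 6 -> bits=00101111001110
After insert 'dog': sets bits 2 4 -> bits=00101111001110

Answer: 00101111001110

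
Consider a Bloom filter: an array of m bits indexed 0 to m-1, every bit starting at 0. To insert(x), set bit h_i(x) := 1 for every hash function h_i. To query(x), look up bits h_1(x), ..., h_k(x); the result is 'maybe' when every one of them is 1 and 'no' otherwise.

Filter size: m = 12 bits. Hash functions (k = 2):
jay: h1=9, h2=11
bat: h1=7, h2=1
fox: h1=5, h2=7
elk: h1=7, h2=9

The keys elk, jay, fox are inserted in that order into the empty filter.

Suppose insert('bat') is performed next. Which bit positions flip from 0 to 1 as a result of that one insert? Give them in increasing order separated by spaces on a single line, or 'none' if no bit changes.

Start: bits=000000000000
After insert 'elk': sets bits 7 9 -> bits=000000010100
After insert 'jay': sets bits 9 11 -> bits=000000010101
After insert 'fox': sets bits 5 7 -> bits=000001010101
insert 'bat' would touch bits 1 7; currently bit1=0, bit7=1
Bits that are 0 among those (would change 0->1): 1

Answer: 1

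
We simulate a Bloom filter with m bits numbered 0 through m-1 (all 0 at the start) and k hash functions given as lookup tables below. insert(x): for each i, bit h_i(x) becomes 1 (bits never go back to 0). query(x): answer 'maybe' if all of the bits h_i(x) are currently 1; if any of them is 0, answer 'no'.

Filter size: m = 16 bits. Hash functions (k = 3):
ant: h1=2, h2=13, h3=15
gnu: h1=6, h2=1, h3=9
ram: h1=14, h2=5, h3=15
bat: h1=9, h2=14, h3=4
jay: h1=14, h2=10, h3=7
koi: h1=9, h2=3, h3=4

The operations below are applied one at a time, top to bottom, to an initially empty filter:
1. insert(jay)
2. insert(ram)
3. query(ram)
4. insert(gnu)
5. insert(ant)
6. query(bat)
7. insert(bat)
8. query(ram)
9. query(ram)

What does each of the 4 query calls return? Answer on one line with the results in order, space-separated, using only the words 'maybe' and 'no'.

Answer: maybe no maybe maybe

Derivation:
Start: bits=0000000000000000
Op 1: insert jay -> sets bits 7 10 14 -> bits=0000000100100010
Op 2: insert ram -> sets bits 5 14 15 -> bits=0000010100100011
Op 3: query ram -> checks bit5=1, bit14=1, bit15=1 (all 1) -> maybe
Op 4: insert gnu -> sets bits 1 6 9 -> bits=0100011101100011
Op 5: insert ant -> sets bits 2 13 15 -> bits=0110011101100111
Op 6: query bat -> checks bit4=0, bit9=1, bit14=1 (has a 0) -> no
Op 7: insert bat -> sets bits 4 9 14 -> bits=0110111101100111
Op 8: query ram -> checks bit5=1, bit14=1, bit15=1 (all 1) -> maybe
Op 9: query ram -> checks bit5=1, bit14=1, bit15=1 (all 1) -> maybe
Query results in order: maybe no maybe maybe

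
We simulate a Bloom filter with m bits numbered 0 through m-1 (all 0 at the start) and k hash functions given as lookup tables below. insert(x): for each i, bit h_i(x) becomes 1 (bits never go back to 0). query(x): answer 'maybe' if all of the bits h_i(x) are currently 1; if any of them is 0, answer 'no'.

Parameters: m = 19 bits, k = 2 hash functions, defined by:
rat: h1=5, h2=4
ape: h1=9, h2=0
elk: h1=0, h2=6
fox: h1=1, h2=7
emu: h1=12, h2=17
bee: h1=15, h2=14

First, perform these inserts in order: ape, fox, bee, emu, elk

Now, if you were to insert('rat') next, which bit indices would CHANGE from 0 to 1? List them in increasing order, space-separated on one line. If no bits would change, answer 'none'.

Answer: 4 5

Derivation:
Start: bits=0000000000000000000
After insert 'ape': sets bits 0 9 -> bits=1000000001000000000
After insert 'fox': sets bits 1 7 -> bits=1100000101000000000
After insert 'bee': sets bits 14 15 -> bits=1100000101000011000
After insert 'emu': sets bits 12 17 -> bits=1100000101001011010
After insert 'elk': sets bits 0 6 -> bits=1100001101001011010
insert 'rat' would touch bits 4 5; currently bit4=0, bit5=0
Bits that are 0 among those (would change 0->1): 4 5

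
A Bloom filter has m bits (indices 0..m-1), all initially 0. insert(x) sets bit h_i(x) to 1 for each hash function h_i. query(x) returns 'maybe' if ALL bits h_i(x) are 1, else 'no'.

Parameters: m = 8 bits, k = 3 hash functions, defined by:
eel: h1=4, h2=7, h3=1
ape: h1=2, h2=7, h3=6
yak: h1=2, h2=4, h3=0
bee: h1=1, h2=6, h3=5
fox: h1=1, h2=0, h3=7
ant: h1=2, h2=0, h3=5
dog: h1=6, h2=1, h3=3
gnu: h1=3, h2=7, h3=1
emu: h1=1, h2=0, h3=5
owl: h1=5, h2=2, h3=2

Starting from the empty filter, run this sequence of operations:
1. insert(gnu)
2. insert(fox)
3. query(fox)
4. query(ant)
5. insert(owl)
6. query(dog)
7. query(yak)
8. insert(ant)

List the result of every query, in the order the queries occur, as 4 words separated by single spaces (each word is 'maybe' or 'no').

Answer: maybe no no no

Derivation:
Start: bits=00000000
Op 1: insert gnu -> sets bits 1 3 7 -> bits=01010001
Op 2: insert fox -> sets bits 0 1 7 -> bits=11010001
Op 3: query fox -> checks bit0=1, bit1=1, bit7=1 (all 1) -> maybe
Op 4: query ant -> checks bit0=1, bit2=0, bit5=0 (has a 0) -> no
Op 5: insert owl -> sets bits 2 5 -> bits=11110101
Op 6: query dog -> checks bit1=1, bit3=1, bit6=0 (has a 0) -> no
Op 7: query yak -> checks bit0=1, bit2=1, bit4=0 (has a 0) -> no
Op 8: insert ant -> sets bits 0 2 5 -> bits=11110101
Query results in order: maybe no no no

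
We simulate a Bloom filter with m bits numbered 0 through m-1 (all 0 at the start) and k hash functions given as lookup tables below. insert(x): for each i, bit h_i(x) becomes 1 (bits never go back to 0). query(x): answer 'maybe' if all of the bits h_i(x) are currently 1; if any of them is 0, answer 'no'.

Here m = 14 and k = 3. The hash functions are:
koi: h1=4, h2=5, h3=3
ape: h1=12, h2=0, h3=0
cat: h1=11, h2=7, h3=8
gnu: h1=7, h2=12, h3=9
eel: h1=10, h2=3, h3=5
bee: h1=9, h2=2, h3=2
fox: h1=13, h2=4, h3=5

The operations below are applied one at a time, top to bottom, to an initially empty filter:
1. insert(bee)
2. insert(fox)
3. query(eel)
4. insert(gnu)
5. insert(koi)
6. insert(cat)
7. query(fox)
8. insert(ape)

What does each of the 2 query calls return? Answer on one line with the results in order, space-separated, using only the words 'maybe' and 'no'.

Start: bits=00000000000000
Op 1: insert bee -> sets bits 2 9 -> bits=00100000010000
Op 2: insert fox -> sets bits 4 5 13 -> bits=00101100010001
Op 3: query eel -> checks bit3=0, bit5=1, bit10=0 (has a 0) -> no
Op 4: insert gnu -> sets bits 7 9 12 -> bits=00101101010011
Op 5: insert koi -> sets bits 3 4 5 -> bits=00111101010011
Op 6: insert cat -> sets bits 7 8 11 -> bits=00111101110111
Op 7: query fox -> checks bit4=1, bit5=1, bit13=1 (all 1) -> maybe
Op 8: insert ape -> sets bits 0 12 -> bits=10111101110111
Query results in order: no maybe

Answer: no maybe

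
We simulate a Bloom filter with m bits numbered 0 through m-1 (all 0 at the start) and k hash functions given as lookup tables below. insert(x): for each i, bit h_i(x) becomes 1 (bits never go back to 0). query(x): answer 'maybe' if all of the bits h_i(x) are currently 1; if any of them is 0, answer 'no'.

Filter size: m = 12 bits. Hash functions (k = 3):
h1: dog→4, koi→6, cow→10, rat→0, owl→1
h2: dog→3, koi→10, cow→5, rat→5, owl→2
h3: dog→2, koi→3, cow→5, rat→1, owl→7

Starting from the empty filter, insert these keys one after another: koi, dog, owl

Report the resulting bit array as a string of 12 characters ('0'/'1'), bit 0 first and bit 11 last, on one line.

Answer: 011110110010

Derivation:
Start: bits=000000000000
After insert 'koi': sets bits 3 6 10 -> bits=000100100010
After insert 'dog': sets bits 2 3 4 -> bits=001110100010
After insert 'owl': sets bits 1 2 7 -> bits=011110110010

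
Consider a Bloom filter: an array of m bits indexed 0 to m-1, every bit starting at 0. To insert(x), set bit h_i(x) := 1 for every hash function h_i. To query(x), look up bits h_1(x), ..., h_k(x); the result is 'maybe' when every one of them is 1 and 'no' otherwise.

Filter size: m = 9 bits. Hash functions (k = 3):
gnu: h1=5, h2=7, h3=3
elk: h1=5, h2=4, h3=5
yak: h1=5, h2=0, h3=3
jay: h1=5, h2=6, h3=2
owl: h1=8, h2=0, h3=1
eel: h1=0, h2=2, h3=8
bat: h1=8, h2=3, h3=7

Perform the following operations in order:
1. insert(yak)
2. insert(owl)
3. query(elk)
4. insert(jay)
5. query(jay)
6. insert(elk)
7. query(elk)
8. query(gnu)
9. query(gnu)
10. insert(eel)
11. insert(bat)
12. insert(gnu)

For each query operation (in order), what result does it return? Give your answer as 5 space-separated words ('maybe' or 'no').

Start: bits=000000000
Op 1: insert yak -> sets bits 0 3 5 -> bits=100101000
Op 2: insert owl -> sets bits 0 1 8 -> bits=110101001
Op 3: query elk -> checks bit4=0, bit5=1 (has a 0) -> no
Op 4: insert jay -> sets bits 2 5 6 -> bits=111101101
Op 5: query jay -> checks bit2=1, bit5=1, bit6=1 (all 1) -> maybe
Op 6: insert elk -> sets bits 4 5 -> bits=111111101
Op 7: query elk -> checks bit4=1, bit5=1 (all 1) -> maybe
Op 8: query gnu -> checks bit3=1, bit5=1, bit7=0 (has a 0) -> no
Op 9: query gnu -> checks bit3=1, bit5=1, bit7=0 (has a 0) -> no
Op 10: insert eel -> sets bits 0 2 8 -> bits=111111101
Op 11: insert bat -> sets bits 3 7 8 -> bits=111111111
Op 12: insert gnu -> sets bits 3 5 7 -> bits=111111111
Query results in order: no maybe maybe no no

Answer: no maybe maybe no no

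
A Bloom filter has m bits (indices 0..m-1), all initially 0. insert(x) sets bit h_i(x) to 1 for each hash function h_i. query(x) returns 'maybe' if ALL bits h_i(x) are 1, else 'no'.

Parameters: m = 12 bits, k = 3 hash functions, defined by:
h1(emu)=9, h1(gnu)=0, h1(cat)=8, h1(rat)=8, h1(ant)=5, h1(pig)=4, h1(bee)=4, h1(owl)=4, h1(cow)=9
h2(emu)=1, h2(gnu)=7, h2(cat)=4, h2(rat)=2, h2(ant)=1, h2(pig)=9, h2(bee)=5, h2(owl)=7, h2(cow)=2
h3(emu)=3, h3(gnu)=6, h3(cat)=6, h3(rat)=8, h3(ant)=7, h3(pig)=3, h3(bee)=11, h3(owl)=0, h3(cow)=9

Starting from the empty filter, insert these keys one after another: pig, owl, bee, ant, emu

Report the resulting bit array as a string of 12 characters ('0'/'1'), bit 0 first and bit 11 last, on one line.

Start: bits=000000000000
After insert 'pig': sets bits 3 4 9 -> bits=000110000100
After insert 'owl': sets bits 0 4 7 -> bits=100110010100
After insert 'bee': sets bits 4 5 11 -> bits=100111010101
After insert 'ant': sets bits 1 5 7 -> bits=110111010101
After insert 'emu': sets bits 1 3 9 -> bits=110111010101

Answer: 110111010101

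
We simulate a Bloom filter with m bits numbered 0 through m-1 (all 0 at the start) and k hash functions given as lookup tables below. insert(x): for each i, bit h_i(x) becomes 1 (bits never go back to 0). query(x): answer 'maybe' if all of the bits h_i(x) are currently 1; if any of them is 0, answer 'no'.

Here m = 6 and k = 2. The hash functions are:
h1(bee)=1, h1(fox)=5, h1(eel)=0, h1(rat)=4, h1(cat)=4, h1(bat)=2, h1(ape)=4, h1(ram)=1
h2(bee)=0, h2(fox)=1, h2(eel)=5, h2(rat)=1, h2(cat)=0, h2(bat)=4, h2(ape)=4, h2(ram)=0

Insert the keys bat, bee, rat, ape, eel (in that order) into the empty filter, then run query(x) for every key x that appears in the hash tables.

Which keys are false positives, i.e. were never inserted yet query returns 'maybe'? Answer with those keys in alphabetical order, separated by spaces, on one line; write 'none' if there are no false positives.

Answer: cat fox ram

Derivation:
Start: bits=000000
After insert 'bat': sets bits 2 4 -> bits=001010
After insert 'bee': sets bits 0 1 -> bits=111010
After insert 'rat': sets bits 1 4 -> bits=111010
After insert 'ape': sets bits 4 -> bits=111010
After insert 'eel': sets bits 0 5 -> bits=111011
Not inserted: cat fox ram — query each against bits=111011:
query cat: checks bit0=1, bit4=1 (all 1) -> maybe => FALSE POSITIVE
query fox: checks bit1=1, bit5=1 (all 1) -> maybe => FALSE POSITIVE
query ram: checks bit0=1, bit1=1 (all 1) -> maybe => FALSE POSITIVE
False positives (alphabetical): cat fox ram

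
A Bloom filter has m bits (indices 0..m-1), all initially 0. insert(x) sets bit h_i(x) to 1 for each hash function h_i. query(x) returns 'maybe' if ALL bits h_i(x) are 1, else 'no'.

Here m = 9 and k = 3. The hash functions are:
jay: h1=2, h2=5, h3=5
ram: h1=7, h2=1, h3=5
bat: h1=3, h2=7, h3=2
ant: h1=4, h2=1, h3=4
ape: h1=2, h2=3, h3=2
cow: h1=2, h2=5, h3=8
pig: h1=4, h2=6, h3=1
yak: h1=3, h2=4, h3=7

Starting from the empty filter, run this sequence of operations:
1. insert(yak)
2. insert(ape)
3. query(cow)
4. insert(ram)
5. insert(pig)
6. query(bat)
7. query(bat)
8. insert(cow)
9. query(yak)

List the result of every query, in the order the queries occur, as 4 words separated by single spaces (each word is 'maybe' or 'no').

Start: bits=000000000
Op 1: insert yak -> sets bits 3 4 7 -> bits=000110010
Op 2: insert ape -> sets bits 2 3 -> bits=001110010
Op 3: query cow -> checks bit2=1, bit5=0, bit8=0 (has a 0) -> no
Op 4: insert ram -> sets bits 1 5 7 -> bits=011111010
Op 5: insert pig -> sets bits 1 4 6 -> bits=011111110
Op 6: query bat -> checks bit2=1, bit3=1, bit7=1 (all 1) -> maybe
Op 7: query bat -> checks bit2=1, bit3=1, bit7=1 (all 1) -> maybe
Op 8: insert cow -> sets bits 2 5 8 -> bits=011111111
Op 9: query yak -> checks bit3=1, bit4=1, bit7=1 (all 1) -> maybe
Query results in order: no maybe maybe maybe

Answer: no maybe maybe maybe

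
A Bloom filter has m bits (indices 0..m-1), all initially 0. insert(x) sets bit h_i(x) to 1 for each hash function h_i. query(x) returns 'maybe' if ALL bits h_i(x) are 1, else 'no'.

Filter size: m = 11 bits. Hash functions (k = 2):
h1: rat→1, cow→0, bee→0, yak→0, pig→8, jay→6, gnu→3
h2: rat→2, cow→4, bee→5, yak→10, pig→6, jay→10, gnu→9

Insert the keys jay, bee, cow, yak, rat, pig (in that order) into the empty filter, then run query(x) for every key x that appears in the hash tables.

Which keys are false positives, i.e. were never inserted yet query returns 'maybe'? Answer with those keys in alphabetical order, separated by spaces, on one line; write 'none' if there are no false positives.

Answer: none

Derivation:
Start: bits=00000000000
After insert 'jay': sets bits 6 10 -> bits=00000010001
After insert 'bee': sets bits 0 5 -> bits=10000110001
After insert 'cow': sets bits 0 4 -> bits=10001110001
After insert 'yak': sets bits 0 10 -> bits=10001110001
After insert 'rat': sets bits 1 2 -> bits=11101110001
After insert 'pig': sets bits 6 8 -> bits=11101110101
Not inserted: gnu — query each against bits=11101110101:
query gnu: checks bit3=0, bit9=0 (has a 0) -> no => not a false positive
False positives (alphabetical): none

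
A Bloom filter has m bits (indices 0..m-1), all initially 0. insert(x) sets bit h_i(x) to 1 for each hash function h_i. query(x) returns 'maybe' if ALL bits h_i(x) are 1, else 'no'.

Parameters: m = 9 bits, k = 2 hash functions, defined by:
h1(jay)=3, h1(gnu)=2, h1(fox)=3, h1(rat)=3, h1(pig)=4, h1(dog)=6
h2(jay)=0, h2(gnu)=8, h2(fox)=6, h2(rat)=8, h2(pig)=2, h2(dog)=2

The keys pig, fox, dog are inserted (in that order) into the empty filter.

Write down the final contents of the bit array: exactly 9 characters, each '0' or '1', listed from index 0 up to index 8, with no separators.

Answer: 001110100

Derivation:
Start: bits=000000000
After insert 'pig': sets bits 2 4 -> bits=001010000
After insert 'fox': sets bits 3 6 -> bits=001110100
After insert 'dog': sets bits 2 6 -> bits=001110100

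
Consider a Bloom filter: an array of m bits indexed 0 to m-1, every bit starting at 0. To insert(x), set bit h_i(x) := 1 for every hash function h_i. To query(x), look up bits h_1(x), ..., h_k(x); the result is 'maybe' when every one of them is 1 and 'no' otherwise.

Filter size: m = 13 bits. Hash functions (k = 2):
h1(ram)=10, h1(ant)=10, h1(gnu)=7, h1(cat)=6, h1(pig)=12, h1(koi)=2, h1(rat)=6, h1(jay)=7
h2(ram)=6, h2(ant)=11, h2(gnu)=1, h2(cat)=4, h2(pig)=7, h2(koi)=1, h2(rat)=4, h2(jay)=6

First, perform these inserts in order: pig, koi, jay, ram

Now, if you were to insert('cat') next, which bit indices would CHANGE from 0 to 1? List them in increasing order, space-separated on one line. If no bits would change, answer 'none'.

Start: bits=0000000000000
After insert 'pig': sets bits 7 12 -> bits=0000000100001
After insert 'koi': sets bits 1 2 -> bits=0110000100001
After insert 'jay': sets bits 6 7 -> bits=0110001100001
After insert 'ram': sets bits 6 10 -> bits=0110001100101
insert 'cat' would touch bits 4 6; currently bit4=0, bit6=1
Bits that are 0 among those (would change 0->1): 4

Answer: 4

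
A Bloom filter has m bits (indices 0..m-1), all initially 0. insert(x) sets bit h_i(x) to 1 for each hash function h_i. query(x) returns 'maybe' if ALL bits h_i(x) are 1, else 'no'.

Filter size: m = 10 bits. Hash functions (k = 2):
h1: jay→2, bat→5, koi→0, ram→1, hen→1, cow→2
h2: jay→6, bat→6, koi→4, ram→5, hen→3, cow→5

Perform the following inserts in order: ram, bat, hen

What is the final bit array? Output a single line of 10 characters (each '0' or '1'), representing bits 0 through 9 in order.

Answer: 0101011000

Derivation:
Start: bits=0000000000
After insert 'ram': sets bits 1 5 -> bits=0100010000
After insert 'bat': sets bits 5 6 -> bits=0100011000
After insert 'hen': sets bits 1 3 -> bits=0101011000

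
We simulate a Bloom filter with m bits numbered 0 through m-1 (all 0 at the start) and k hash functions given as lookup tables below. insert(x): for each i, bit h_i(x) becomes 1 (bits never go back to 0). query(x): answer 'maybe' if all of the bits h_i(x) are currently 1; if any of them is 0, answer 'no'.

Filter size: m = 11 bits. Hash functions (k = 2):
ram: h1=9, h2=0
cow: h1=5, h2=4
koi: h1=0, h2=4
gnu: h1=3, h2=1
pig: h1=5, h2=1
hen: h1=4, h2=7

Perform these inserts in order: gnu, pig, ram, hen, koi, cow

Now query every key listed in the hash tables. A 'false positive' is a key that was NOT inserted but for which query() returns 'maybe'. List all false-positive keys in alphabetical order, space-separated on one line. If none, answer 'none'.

Answer: none

Derivation:
Start: bits=00000000000
After insert 'gnu': sets bits 1 3 -> bits=01010000000
After insert 'pig': sets bits 1 5 -> bits=01010100000
After insert 'ram': sets bits 0 9 -> bits=11010100010
After insert 'hen': sets bits 4 7 -> bits=11011101010
After insert 'koi': sets bits 0 4 -> bits=11011101010
After insert 'cow': sets bits 4 5 -> bits=11011101010
Not inserted: (none) — query each against bits=11011101010:
False positives (alphabetical): none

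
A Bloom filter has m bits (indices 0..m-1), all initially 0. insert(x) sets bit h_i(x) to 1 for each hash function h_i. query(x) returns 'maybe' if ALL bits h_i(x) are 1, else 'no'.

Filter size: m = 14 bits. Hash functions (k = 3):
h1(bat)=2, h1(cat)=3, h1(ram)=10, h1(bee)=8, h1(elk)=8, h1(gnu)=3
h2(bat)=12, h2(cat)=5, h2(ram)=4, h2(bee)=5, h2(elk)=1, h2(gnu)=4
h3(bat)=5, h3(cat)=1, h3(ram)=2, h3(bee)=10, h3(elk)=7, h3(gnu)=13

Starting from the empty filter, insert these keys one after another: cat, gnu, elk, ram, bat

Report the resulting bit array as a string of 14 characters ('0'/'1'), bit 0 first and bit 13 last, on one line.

Start: bits=00000000000000
After insert 'cat': sets bits 1 3 5 -> bits=01010100000000
After insert 'gnu': sets bits 3 4 13 -> bits=01011100000001
After insert 'elk': sets bits 1 7 8 -> bits=01011101100001
After insert 'ram': sets bits 2 4 10 -> bits=01111101101001
After insert 'bat': sets bits 2 5 12 -> bits=01111101101011

Answer: 01111101101011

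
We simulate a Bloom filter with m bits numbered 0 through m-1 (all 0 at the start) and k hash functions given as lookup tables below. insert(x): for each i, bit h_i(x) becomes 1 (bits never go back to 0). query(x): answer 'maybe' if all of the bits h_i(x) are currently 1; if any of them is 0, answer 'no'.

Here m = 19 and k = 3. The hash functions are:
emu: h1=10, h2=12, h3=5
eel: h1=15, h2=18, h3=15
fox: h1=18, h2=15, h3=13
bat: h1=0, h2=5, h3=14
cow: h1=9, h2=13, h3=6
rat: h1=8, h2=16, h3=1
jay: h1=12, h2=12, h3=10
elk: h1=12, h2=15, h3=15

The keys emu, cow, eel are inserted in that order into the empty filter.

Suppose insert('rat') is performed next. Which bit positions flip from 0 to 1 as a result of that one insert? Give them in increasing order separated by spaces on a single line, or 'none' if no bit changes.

Answer: 1 8 16

Derivation:
Start: bits=0000000000000000000
After insert 'emu': sets bits 5 10 12 -> bits=0000010000101000000
After insert 'cow': sets bits 6 9 13 -> bits=0000011001101100000
After insert 'eel': sets bits 15 18 -> bits=0000011001101101001
insert 'rat' would touch bits 1 8 16; currently bit1=0, bit8=0, bit16=0
Bits that are 0 among those (would change 0->1): 1 8 16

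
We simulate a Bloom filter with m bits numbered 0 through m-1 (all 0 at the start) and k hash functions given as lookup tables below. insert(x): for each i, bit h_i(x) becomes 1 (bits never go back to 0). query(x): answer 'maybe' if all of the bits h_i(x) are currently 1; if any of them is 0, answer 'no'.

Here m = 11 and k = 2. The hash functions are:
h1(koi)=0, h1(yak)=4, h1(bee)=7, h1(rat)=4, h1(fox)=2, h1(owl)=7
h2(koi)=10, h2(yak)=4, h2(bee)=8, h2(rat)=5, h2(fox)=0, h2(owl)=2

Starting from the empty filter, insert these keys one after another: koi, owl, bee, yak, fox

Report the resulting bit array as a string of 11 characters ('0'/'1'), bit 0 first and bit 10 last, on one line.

Start: bits=00000000000
After insert 'koi': sets bits 0 10 -> bits=10000000001
After insert 'owl': sets bits 2 7 -> bits=10100001001
After insert 'bee': sets bits 7 8 -> bits=10100001101
After insert 'yak': sets bits 4 -> bits=10101001101
After insert 'fox': sets bits 0 2 -> bits=10101001101

Answer: 10101001101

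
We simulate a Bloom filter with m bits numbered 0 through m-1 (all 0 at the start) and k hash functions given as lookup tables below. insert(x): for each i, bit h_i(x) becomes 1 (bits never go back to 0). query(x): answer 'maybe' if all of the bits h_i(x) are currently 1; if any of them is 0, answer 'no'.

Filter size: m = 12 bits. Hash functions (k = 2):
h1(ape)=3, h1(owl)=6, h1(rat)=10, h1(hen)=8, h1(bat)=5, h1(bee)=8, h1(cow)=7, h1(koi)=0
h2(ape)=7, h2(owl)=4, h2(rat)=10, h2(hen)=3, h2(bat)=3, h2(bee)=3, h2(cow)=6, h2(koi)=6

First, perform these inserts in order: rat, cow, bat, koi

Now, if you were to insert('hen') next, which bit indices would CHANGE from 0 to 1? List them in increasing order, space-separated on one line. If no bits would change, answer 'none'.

Start: bits=000000000000
After insert 'rat': sets bits 10 -> bits=000000000010
After insert 'cow': sets bits 6 7 -> bits=000000110010
After insert 'bat': sets bits 3 5 -> bits=000101110010
After insert 'koi': sets bits 0 6 -> bits=100101110010
insert 'hen' would touch bits 3 8; currently bit3=1, bit8=0
Bits that are 0 among those (would change 0->1): 8

Answer: 8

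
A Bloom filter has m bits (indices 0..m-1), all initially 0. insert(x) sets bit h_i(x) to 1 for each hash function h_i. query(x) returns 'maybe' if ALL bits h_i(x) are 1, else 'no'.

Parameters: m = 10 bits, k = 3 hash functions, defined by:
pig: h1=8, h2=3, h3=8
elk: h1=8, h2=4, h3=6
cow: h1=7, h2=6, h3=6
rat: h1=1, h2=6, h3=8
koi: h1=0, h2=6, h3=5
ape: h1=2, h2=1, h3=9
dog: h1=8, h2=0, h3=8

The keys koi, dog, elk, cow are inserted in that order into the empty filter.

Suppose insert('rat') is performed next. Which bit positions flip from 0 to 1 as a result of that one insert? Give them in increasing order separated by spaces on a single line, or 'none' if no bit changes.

Start: bits=0000000000
After insert 'koi': sets bits 0 5 6 -> bits=1000011000
After insert 'dog': sets bits 0 8 -> bits=1000011010
After insert 'elk': sets bits 4 6 8 -> bits=1000111010
After insert 'cow': sets bits 6 7 -> bits=1000111110
insert 'rat' would touch bits 1 6 8; currently bit1=0, bit6=1, bit8=1
Bits that are 0 among those (would change 0->1): 1

Answer: 1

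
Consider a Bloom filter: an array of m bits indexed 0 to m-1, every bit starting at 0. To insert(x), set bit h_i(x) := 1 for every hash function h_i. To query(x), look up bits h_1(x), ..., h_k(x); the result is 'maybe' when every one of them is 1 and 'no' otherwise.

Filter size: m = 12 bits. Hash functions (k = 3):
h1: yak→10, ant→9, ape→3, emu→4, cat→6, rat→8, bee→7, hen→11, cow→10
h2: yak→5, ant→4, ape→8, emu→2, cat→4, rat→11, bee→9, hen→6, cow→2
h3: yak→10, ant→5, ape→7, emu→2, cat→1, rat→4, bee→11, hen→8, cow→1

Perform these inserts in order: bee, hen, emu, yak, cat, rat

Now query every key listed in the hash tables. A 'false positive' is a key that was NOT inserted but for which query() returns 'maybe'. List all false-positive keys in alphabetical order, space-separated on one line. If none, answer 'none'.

Answer: ant cow

Derivation:
Start: bits=000000000000
After insert 'bee': sets bits 7 9 11 -> bits=000000010101
After insert 'hen': sets bits 6 8 11 -> bits=000000111101
After insert 'emu': sets bits 2 4 -> bits=001010111101
After insert 'yak': sets bits 5 10 -> bits=001011111111
After insert 'cat': sets bits 1 4 6 -> bits=011011111111
After insert 'rat': sets bits 4 8 11 -> bits=011011111111
Not inserted: ant ape cow — query each against bits=011011111111:
query ant: checks bit4=1, bit5=1, bit9=1 (all 1) -> maybe => FALSE POSITIVE
query ape: checks bit3=0, bit7=1, bit8=1 (has a 0) -> no => not a false positive
query cow: checks bit1=1, bit2=1, bit10=1 (all 1) -> maybe => FALSE POSITIVE
False positives (alphabetical): ant cow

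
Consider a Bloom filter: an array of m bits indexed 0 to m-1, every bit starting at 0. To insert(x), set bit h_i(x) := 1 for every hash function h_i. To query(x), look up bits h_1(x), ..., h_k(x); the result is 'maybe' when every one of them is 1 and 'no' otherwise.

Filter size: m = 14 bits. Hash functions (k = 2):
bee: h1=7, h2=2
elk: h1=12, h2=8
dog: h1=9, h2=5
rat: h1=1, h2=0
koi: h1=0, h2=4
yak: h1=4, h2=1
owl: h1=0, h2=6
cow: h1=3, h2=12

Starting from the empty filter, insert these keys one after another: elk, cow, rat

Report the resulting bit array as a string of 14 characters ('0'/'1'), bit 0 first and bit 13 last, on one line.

Answer: 11010000100010

Derivation:
Start: bits=00000000000000
After insert 'elk': sets bits 8 12 -> bits=00000000100010
After insert 'cow': sets bits 3 12 -> bits=00010000100010
After insert 'rat': sets bits 0 1 -> bits=11010000100010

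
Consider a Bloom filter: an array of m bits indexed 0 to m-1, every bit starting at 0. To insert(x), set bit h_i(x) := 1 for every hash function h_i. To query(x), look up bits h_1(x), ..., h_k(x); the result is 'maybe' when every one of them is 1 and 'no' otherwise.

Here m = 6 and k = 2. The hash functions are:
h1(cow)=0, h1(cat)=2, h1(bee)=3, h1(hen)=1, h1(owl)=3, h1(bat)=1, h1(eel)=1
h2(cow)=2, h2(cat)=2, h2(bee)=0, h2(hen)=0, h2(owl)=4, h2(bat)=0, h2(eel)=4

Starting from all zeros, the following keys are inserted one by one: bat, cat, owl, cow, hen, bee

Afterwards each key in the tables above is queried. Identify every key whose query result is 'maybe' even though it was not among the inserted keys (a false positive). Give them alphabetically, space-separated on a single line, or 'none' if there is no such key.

Start: bits=000000
After insert 'bat': sets bits 0 1 -> bits=110000
After insert 'cat': sets bits 2 -> bits=111000
After insert 'owl': sets bits 3 4 -> bits=111110
After insert 'cow': sets bits 0 2 -> bits=111110
After insert 'hen': sets bits 0 1 -> bits=111110
After insert 'bee': sets bits 0 3 -> bits=111110
Not inserted: eel — query each against bits=111110:
query eel: checks bit1=1, bit4=1 (all 1) -> maybe => FALSE POSITIVE
False positives (alphabetical): eel

Answer: eel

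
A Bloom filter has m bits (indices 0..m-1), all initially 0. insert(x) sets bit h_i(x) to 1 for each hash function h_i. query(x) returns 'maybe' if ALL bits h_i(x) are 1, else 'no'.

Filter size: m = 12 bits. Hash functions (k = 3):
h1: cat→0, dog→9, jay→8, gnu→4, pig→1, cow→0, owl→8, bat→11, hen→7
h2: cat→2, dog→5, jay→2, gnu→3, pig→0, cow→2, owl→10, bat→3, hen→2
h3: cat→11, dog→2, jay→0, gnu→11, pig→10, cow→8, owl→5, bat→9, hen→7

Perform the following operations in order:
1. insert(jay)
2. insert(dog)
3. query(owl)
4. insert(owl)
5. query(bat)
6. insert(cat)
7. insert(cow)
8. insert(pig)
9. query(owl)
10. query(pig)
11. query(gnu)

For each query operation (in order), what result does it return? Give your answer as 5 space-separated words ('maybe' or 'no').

Answer: no no maybe maybe no

Derivation:
Start: bits=000000000000
Op 1: insert jay -> sets bits 0 2 8 -> bits=101000001000
Op 2: insert dog -> sets bits 2 5 9 -> bits=101001001100
Op 3: query owl -> checks bit5=1, bit8=1, bit10=0 (has a 0) -> no
Op 4: insert owl -> sets bits 5 8 10 -> bits=101001001110
Op 5: query bat -> checks bit3=0, bit9=1, bit11=0 (has a 0) -> no
Op 6: insert cat -> sets bits 0 2 11 -> bits=101001001111
Op 7: insert cow -> sets bits 0 2 8 -> bits=101001001111
Op 8: insert pig -> sets bits 0 1 10 -> bits=111001001111
Op 9: query owl -> checks bit5=1, bit8=1, bit10=1 (all 1) -> maybe
Op 10: query pig -> checks bit0=1, bit1=1, bit10=1 (all 1) -> maybe
Op 11: query gnu -> checks bit3=0, bit4=0, bit11=1 (has a 0) -> no
Query results in order: no no maybe maybe no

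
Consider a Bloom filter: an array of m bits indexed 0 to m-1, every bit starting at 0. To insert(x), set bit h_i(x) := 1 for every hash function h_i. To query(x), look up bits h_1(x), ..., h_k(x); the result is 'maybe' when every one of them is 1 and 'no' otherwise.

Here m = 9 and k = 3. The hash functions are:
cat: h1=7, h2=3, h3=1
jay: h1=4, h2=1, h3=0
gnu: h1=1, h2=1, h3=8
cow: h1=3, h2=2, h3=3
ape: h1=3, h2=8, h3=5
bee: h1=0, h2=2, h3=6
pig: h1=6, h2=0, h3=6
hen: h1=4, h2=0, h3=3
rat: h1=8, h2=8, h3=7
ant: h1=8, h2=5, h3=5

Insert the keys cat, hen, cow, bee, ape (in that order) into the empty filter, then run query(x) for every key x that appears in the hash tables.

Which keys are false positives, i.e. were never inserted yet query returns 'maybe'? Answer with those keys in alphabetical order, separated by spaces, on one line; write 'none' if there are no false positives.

Answer: ant gnu jay pig rat

Derivation:
Start: bits=000000000
After insert 'cat': sets bits 1 3 7 -> bits=010100010
After insert 'hen': sets bits 0 3 4 -> bits=110110010
After insert 'cow': sets bits 2 3 -> bits=111110010
After insert 'bee': sets bits 0 2 6 -> bits=111110110
After insert 'ape': sets bits 3 5 8 -> bits=111111111
Not inserted: ant gnu jay pig rat — query each against bits=111111111:
query ant: checks bit5=1, bit8=1 (all 1) -> maybe => FALSE POSITIVE
query gnu: checks bit1=1, bit8=1 (all 1) -> maybe => FALSE POSITIVE
query jay: checks bit0=1, bit1=1, bit4=1 (all 1) -> maybe => FALSE POSITIVE
query pig: checks bit0=1, bit6=1 (all 1) -> maybe => FALSE POSITIVE
query rat: checks bit7=1, bit8=1 (all 1) -> maybe => FALSE POSITIVE
False positives (alphabetical): ant gnu jay pig rat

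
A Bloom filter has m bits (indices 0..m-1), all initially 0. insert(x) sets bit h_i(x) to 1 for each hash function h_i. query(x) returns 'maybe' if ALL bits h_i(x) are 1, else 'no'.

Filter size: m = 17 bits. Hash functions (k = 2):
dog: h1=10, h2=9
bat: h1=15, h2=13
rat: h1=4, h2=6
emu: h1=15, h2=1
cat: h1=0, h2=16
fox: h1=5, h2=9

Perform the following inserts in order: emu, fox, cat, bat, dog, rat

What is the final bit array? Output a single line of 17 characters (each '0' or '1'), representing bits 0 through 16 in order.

Answer: 11001110011001011

Derivation:
Start: bits=00000000000000000
After insert 'emu': sets bits 1 15 -> bits=01000000000000010
After insert 'fox': sets bits 5 9 -> bits=01000100010000010
After insert 'cat': sets bits 0 16 -> bits=11000100010000011
After insert 'bat': sets bits 13 15 -> bits=11000100010001011
After insert 'dog': sets bits 9 10 -> bits=11000100011001011
After insert 'rat': sets bits 4 6 -> bits=11001110011001011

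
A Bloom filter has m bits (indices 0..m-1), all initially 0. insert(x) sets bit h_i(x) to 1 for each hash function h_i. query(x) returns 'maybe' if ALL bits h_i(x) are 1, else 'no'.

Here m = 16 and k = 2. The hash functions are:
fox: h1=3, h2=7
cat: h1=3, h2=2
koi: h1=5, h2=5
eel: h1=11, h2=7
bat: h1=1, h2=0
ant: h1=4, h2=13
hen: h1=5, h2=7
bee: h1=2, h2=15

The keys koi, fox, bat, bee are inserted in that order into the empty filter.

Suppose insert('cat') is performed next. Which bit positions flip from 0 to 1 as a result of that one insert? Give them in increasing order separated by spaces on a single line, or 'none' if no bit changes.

Answer: none

Derivation:
Start: bits=0000000000000000
After insert 'koi': sets bits 5 -> bits=0000010000000000
After insert 'fox': sets bits 3 7 -> bits=0001010100000000
After insert 'bat': sets bits 0 1 -> bits=1101010100000000
After insert 'bee': sets bits 2 15 -> bits=1111010100000001
insert 'cat' would touch bits 2 3; currently bit2=1, bit3=1
Bits that are 0 among those (would change 0->1): none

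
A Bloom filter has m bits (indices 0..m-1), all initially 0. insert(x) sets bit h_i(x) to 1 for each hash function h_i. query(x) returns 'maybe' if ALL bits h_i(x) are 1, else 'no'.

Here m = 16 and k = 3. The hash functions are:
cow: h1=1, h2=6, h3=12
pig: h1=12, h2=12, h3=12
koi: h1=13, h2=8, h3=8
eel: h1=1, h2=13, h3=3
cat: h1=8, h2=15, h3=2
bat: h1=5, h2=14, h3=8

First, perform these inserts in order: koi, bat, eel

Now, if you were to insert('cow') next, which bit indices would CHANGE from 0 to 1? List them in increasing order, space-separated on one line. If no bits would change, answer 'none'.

Answer: 6 12

Derivation:
Start: bits=0000000000000000
After insert 'koi': sets bits 8 13 -> bits=0000000010000100
After insert 'bat': sets bits 5 8 14 -> bits=0000010010000110
After insert 'eel': sets bits 1 3 13 -> bits=0101010010000110
insert 'cow' would touch bits 1 6 12; currently bit1=1, bit6=0, bit12=0
Bits that are 0 among those (would change 0->1): 6 12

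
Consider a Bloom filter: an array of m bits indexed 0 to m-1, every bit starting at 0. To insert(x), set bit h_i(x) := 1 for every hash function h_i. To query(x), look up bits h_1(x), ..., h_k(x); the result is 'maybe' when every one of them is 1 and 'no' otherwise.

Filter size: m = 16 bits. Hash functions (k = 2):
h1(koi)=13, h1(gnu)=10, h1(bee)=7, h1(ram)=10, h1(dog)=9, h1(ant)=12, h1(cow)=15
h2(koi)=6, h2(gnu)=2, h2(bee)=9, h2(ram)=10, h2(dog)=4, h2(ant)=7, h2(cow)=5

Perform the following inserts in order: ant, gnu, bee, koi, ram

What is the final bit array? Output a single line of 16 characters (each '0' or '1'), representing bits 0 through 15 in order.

Start: bits=0000000000000000
After insert 'ant': sets bits 7 12 -> bits=0000000100001000
After insert 'gnu': sets bits 2 10 -> bits=0010000100101000
After insert 'bee': sets bits 7 9 -> bits=0010000101101000
After insert 'koi': sets bits 6 13 -> bits=0010001101101100
After insert 'ram': sets bits 10 -> bits=0010001101101100

Answer: 0010001101101100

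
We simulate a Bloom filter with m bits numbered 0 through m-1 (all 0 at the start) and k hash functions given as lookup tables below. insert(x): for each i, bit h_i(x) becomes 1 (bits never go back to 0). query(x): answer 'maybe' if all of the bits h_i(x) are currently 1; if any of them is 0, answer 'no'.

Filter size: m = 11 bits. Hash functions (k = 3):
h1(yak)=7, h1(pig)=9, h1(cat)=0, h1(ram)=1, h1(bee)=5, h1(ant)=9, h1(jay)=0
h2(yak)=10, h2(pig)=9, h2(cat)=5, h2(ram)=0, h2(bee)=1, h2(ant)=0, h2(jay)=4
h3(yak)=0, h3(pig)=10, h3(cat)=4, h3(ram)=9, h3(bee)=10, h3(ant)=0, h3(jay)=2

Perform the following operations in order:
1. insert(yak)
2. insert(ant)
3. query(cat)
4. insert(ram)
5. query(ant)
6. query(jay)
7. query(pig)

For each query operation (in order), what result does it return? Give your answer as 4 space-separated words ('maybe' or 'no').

Answer: no maybe no maybe

Derivation:
Start: bits=00000000000
Op 1: insert yak -> sets bits 0 7 10 -> bits=10000001001
Op 2: insert ant -> sets bits 0 9 -> bits=10000001011
Op 3: query cat -> checks bit0=1, bit4=0, bit5=0 (has a 0) -> no
Op 4: insert ram -> sets bits 0 1 9 -> bits=11000001011
Op 5: query ant -> checks bit0=1, bit9=1 (all 1) -> maybe
Op 6: query jay -> checks bit0=1, bit2=0, bit4=0 (has a 0) -> no
Op 7: query pig -> checks bit9=1, bit10=1 (all 1) -> maybe
Query results in order: no maybe no maybe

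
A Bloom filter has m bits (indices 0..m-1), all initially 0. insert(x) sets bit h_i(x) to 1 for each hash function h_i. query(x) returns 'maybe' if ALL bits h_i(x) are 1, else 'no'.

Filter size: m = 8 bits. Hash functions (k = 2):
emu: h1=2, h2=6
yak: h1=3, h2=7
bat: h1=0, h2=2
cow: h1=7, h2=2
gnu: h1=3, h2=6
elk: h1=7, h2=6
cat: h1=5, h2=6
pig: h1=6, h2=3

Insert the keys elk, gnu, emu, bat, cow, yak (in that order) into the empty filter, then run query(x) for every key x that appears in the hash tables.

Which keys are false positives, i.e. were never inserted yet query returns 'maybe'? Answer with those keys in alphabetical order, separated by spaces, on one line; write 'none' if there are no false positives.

Answer: pig

Derivation:
Start: bits=00000000
After insert 'elk': sets bits 6 7 -> bits=00000011
After insert 'gnu': sets bits 3 6 -> bits=00010011
After insert 'emu': sets bits 2 6 -> bits=00110011
After insert 'bat': sets bits 0 2 -> bits=10110011
After insert 'cow': sets bits 2 7 -> bits=10110011
After insert 'yak': sets bits 3 7 -> bits=10110011
Not inserted: cat pig — query each against bits=10110011:
query cat: checks bit5=0, bit6=1 (has a 0) -> no => not a false positive
query pig: checks bit3=1, bit6=1 (all 1) -> maybe => FALSE POSITIVE
False positives (alphabetical): pig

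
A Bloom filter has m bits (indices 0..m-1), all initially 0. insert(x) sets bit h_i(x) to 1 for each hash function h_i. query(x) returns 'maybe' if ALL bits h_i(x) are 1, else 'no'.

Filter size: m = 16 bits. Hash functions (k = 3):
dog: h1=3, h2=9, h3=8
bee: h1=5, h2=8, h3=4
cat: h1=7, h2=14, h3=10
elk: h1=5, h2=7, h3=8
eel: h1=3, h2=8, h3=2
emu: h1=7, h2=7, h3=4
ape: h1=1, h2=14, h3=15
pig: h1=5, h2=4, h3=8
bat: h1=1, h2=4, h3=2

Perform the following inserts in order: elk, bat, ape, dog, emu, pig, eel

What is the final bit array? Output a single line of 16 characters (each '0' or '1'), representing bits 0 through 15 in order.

Start: bits=0000000000000000
After insert 'elk': sets bits 5 7 8 -> bits=0000010110000000
After insert 'bat': sets bits 1 2 4 -> bits=0110110110000000
After insert 'ape': sets bits 1 14 15 -> bits=0110110110000011
After insert 'dog': sets bits 3 8 9 -> bits=0111110111000011
After insert 'emu': sets bits 4 7 -> bits=0111110111000011
After insert 'pig': sets bits 4 5 8 -> bits=0111110111000011
After insert 'eel': sets bits 2 3 8 -> bits=0111110111000011

Answer: 0111110111000011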